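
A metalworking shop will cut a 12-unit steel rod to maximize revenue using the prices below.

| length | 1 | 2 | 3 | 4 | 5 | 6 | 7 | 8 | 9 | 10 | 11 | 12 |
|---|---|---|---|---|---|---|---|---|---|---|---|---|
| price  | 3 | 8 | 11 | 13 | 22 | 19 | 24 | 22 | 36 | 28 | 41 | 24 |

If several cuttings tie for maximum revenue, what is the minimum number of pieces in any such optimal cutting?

Let r[k] be the best obtainable value from length k. For each k, try every first piece i and keep the best of price[i] + r[k−i].
r[1] = 3
r[2] = max(3+3, 8+0) = 8
r[3] = max(3+8, 8+3, 11+0) = 11
r[4] = max(3+11, 8+8, 11+3, 13+0) = 16
r[5] = max(3+16, 8+11, 11+8, 13+3, 22+0) = 22
r[6] = max(3+22, 8+16, 11+11, 13+8, 22+3, 19+0) = 25
r[7] = max(3+25, 8+22, 11+16, …, 19+3, 24+0) = 30
r[8] = max(3+30, 8+25, 11+22, …, 24+3, 22+0) = 33
r[9] = max(3+33, 8+30, 11+25, …, 22+3, 36+0) = 38
r[10] = max(3+38, 8+33, 11+30, …, 36+3, 28+0) = 44
r[11] = max(3+44, 8+38, 11+33, …, 28+3, 41+0) = 47
r[12] = max(3+47, 8+44, 11+38, …, 41+3, 24+0) = 52
Maximum revenue is $52.
Now minimize piece count subject to staying optimal: for each k, pieces[k] = 1 + min over i with p[i]+r[k−i]=r[k] of pieces[k−i].
pieces[9] = 3
pieces[10] = 2
pieces[11] = 3
pieces[12] = 3

3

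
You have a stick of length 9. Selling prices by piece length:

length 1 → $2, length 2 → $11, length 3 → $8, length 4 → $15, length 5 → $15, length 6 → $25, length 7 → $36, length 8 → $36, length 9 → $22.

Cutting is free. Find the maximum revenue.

Build v[k] bottom-up: v[k] = max over allowed piece i of (p[i] + v[k−i]).
v[1] = 2
v[2] = 11
v[3] = 13  (first piece 1, then v[2]=11)
v[4] = 22  (first piece 2, then v[2]=11)
v[5] = 24  (first piece 1, then v[4]=22)
v[6] = 33  (first piece 2, then v[4]=22)
v[7] = 36
v[8] = 44  (first piece 2, then v[6]=33)
v[9] = 47  (first piece 2, then v[7]=36)
One optimal cutting: 7 + 2 → $36 + $11 = $47.

47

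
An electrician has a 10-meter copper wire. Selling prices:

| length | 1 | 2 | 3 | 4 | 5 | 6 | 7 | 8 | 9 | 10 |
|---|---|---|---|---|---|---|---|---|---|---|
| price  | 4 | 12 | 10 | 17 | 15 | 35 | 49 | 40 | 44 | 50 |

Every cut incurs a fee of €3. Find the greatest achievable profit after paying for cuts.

Build v[k] bottom-up: v[k] = max over allowed piece i of (p[i] + v[k−i]) − 3 per cut.
v[1] = 4
v[2] = max(4+4-3, 12+0) = 12
v[3] = max(4+12-3, 12+4-3, 10+0) = 13
v[4] = max(4+13-3, 12+12-3, 10+4-3, 17+0) = 21
v[5] = max(4+21-3, 12+13-3, 10+12-3, 17+4-3, 15+0) = 22
v[6] = max(4+22-3, 12+21-3, 10+13-3, 17+12-3, 15+4-3, 35+0) = 35
v[7] = max(4+35-3, 12+22-3, 10+21-3, …, 35+4-3, 49+0) = 49
v[8] = max(4+49-3, 12+35-3, 10+22-3, …, 49+4-3, 40+0) = 50
v[9] = max(4+50-3, 12+49-3, 10+35-3, …, 40+4-3, 44+0) = 58
v[10] = max(4+58-3, 12+50-3, 10+49-3, …, 44+4-3, 50+0) = 59
One optimal plan: pieces 7 + 2 + 1 (2 cuts) → €65 − €6 = €59.

59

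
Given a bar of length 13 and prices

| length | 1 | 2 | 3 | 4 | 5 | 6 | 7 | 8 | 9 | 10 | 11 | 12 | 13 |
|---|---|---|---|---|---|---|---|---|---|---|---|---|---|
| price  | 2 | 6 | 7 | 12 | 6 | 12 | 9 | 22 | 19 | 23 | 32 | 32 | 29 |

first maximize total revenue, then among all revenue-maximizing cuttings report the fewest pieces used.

2

Let r[k] be the best obtainable value from length k. For each k, try every first piece i and keep the best of price[i] + r[k−i].
r[1] = 2
r[2] = 6
r[3] = 8  (first piece 1, then r[2]=6)
r[4] = 12  (first piece 2, then r[2]=6)
r[5] = 14  (first piece 1, then r[4]=12)
r[6] = 18  (first piece 2, then r[4]=12)
r[7] = 20  (first piece 1, then r[6]=18)
r[8] = 24  (first piece 2, then r[6]=18)
r[9] = 26  (first piece 1, then r[8]=24)
r[10] = 30  (first piece 2, then r[8]=24)
r[11] = 32  (first piece 1, then r[10]=30)
r[12] = 36  (first piece 2, then r[10]=30)
r[13] = 38  (first piece 1, then r[12]=36)
Maximum revenue is €38.
Now minimize piece count subject to staying optimal: for each k, pieces[k] = 1 + min over i with p[i]+r[k−i]=r[k] of pieces[k−i].
pieces[10] = 3
pieces[11] = 1
pieces[12] = 3
pieces[13] = 2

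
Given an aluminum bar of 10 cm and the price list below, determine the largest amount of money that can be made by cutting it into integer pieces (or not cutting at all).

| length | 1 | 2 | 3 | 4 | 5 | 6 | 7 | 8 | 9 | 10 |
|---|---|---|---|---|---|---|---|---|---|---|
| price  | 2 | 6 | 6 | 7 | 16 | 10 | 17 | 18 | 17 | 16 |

Build R[k] bottom-up: R[k] = max over allowed piece i of (p[i] + R[k−i]).
R[1] = 2
R[2] = max(2+2, 6+0) = 6
R[3] = max(2+6, 6+2, 6+0) = 8
R[4] = max(2+8, 6+6, 6+2, 7+0) = 12
R[5] = max(2+12, 6+8, 6+6, 7+2, 16+0) = 16
R[6] = max(2+16, 6+12, 6+8, 7+6, 16+2, 10+0) = 18
R[7] = max(2+18, 6+16, 6+12, …, 10+2, 17+0) = 22
R[8] = max(2+22, 6+18, 6+16, …, 17+2, 18+0) = 24
R[9] = max(2+24, 6+22, 6+18, …, 18+2, 17+0) = 28
R[10] = max(2+28, 6+24, 6+22, …, 17+2, 16+0) = 32
One optimal cutting: 5 + 5 → $16 + $16 = $32.

32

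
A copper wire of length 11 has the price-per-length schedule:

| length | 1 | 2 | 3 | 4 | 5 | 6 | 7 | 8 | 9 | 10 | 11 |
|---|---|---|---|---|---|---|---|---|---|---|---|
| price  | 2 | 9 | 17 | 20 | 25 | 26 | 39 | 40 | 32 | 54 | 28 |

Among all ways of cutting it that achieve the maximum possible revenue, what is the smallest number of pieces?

4

Build r[k] bottom-up: r[k] = max over allowed piece i of (p[i] + r[k−i]).
r[1] = 2
r[2] = max(2+2, 9+0) = 9
r[3] = max(2+9, 9+2, 17+0) = 17
r[4] = max(2+17, 9+9, 17+2, 20+0) = 20
r[5] = max(2+20, 9+17, 17+9, 20+2, 25+0) = 26
r[6] = max(2+26, 9+20, 17+17, 20+9, 25+2, 26+0) = 34
r[7] = max(2+34, 9+26, 17+20, …, 26+2, 39+0) = 39
r[8] = max(2+39, 9+34, 17+26, …, 39+2, 40+0) = 43
r[9] = max(2+43, 9+39, 17+34, …, 40+2, 32+0) = 51
r[10] = max(2+51, 9+43, 17+39, …, 32+2, 54+0) = 56
r[11] = max(2+56, 9+51, 17+43, …, 54+2, 28+0) = 60
Maximum revenue is €60.
Now minimize piece count subject to staying optimal: for each k, pieces[k] = 1 + min over i with p[i]+r[k−i]=r[k] of pieces[k−i].
pieces[8] = 3
pieces[9] = 3
pieces[10] = 2
pieces[11] = 4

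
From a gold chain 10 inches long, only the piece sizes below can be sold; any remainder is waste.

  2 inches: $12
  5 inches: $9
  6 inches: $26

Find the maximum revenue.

60

Consider every possible first cut. r[k] is the best of p[i]+r[k−i] over all sellable i≤k.
r[1] = 0
r[2] = 12
r[3] = 12
r[4] = 24  (first piece 2, then r[2]=12)
r[5] = max(12+12, 9+0) = 24
r[6] = max(12+24, 9+0, 26+0) = 36
r[7] = max(12+24, 9+12, 26+0) = 36
r[8] = max(12+36, 9+12, 26+12) = 48
r[9] = max(12+36, 9+24, 26+12) = 48
r[10] = max(12+48, 9+24, 26+24) = 60
One optimal cutting: 2 + 2 + 2 + 2 + 2 → $60.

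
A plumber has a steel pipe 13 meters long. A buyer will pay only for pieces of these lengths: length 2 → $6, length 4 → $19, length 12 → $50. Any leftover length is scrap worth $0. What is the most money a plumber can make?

57

Consider every possible first cut. r[k] is the best of p[i]+r[k−i] over all sellable i≤k.
r[1] = 0
r[2] = 6
r[3] = 6
r[4] = max(6+6, 19+0) = 19
r[5] = max(6+6, 19+0) = 19
r[6] = max(6+19, 19+6) = 25
r[7] = max(6+19, 19+6) = 25
r[8] = max(6+25, 19+19) = 38
r[9] = max(6+25, 19+19) = 38
r[10] = max(6+38, 19+25) = 44
r[11] = max(6+38, 19+25) = 44
r[12] = max(6+44, 19+38, 50+0) = 57
r[13] = max(6+44, 19+38, 50+0) = 57
One optimal cutting: pieces 4 + 4 + 4 with 1 meter of scrap → $57.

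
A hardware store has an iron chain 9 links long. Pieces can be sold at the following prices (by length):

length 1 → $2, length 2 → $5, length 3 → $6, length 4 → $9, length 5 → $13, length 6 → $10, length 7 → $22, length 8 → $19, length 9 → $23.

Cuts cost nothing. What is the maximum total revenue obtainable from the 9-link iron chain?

27

Build v[k] bottom-up: v[k] = max over allowed piece i of (p[i] + v[k−i]).
v[1] = 2
v[2] = 5
v[3] = 7  (first piece 1, then v[2]=5)
v[4] = 10  (first piece 2, then v[2]=5)
v[5] = 13
v[6] = 15  (first piece 1, then v[5]=13)
v[7] = 22
v[8] = 24  (first piece 1, then v[7]=22)
v[9] = 27  (first piece 2, then v[7]=22)
One optimal cutting: 7 + 2 → $22 + $5 = $27.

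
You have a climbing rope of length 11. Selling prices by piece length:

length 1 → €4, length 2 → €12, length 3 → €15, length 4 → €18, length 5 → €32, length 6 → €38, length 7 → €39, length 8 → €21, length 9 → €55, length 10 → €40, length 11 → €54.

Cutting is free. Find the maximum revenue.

Let r[k] be the best obtainable value from length k. For each k, try every first piece i and keep the best of price[i] + r[k−i].
r[1] = 4
r[2] = 12
r[3] = 16  (first piece 1, then r[2]=12)
r[4] = 24  (first piece 2, then r[2]=12)
r[5] = 32
r[6] = 38
r[7] = 44  (first piece 2, then r[5]=32)
r[8] = 50  (first piece 2, then r[6]=38)
r[9] = 56  (first piece 2, then r[7]=44)
r[10] = 64  (first piece 5, then r[5]=32)
r[11] = 70  (first piece 5, then r[6]=38)
One optimal cutting: 6 + 5 → €38 + €32 = €70.

70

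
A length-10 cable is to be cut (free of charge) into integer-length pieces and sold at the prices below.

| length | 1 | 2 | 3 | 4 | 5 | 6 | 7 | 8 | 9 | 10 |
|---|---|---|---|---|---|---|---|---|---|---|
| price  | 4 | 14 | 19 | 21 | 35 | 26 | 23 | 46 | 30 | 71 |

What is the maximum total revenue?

Let best[k] be the best obtainable value from length k. For each k, try every first piece i and keep the best of price[i] + best[k−i].
best[1] = 4
best[2] = 14
best[3] = 19
best[4] = 28  (first piece 2, then best[2]=14)
best[5] = 35
best[6] = 42  (first piece 2, then best[4]=28)
best[7] = 49  (first piece 2, then best[5]=35)
best[8] = 56  (first piece 2, then best[6]=42)
best[9] = 63  (first piece 2, then best[7]=49)
best[10] = 71
Best is to sell the whole 10-unit piece uncut for $71.

71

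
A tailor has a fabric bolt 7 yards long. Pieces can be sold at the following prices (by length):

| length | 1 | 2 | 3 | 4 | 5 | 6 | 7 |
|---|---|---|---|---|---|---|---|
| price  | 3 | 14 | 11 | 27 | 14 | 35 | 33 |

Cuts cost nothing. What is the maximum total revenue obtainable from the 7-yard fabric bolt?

45

Build r[k] bottom-up: r[k] = max over allowed piece i of (p[i] + r[k−i]).
r[1] = 3
r[2] = 14
r[3] = 17  (first piece 1, then r[2]=14)
r[4] = 28  (first piece 2, then r[2]=14)
r[5] = 31  (first piece 1, then r[4]=28)
r[6] = 42  (first piece 2, then r[4]=28)
r[7] = 45  (first piece 1, then r[6]=42)
One optimal cutting: 2 + 2 + 2 + 1 → $14 + $14 + $14 + $3 = $45.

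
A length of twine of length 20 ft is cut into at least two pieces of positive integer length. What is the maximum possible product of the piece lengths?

1458

Let prod[k] be the best product for length k (with at least one cut). For each first piece i, the rest contributes max(k−i, prod[k−i]).
Small cases: prod[2]=1, prod[3]=2, prod[4]=4, prod[5]=6, prod[6]=9, prod[7]=12, prod[8]=18, prod[9]=27, prod[10]=36, prod[11]=54, prod[12]=81, prod[13]=108, prod[14]=162, prod[15]=243.
prod[16] = 2*max(14,162) = 2*162 = 324
prod[17] = 2*max(15,243) = 2*243 = 486
prod[18] = 3*max(15,243) = 3*243 = 729
prod[19] = 2*max(17,486) = 2*486 = 972
prod[20] = 2*max(18,729) = 2*729 = 1458
One optimal split: 3 + 3 + 3 + 3 + 3 + 3 + 2; product 3*3*3*3*3*3*2 = 1458.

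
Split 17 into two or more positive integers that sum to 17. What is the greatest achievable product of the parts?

486

Define f[k] = max over 1≤i<k of i · max(k−i, f[k−i]); the inner max lets the remainder stay uncut if that's better.
f[2] = 1×max(1,0) = 1×1 = 1
f[3] = 1×max(2,1) = 1×2 = 2
f[4] = 2×max(2,1) = 2×2 = 4
f[5] = 2×max(3,2) = 2×3 = 6
f[6] = 3×max(3,2) = 3×3 = 9
f[7] = 2×max(5,6) = 2×6 = 12
f[8] = 2×max(6,9) = 2×9 = 18
f[9] = 3×max(6,9) = 3×9 = 27
f[10] = 2×max(8,18) = 2×18 = 36
f[11] = 2×max(9,27) = 2×27 = 54
f[12] = 3×max(9,27) = 3×27 = 81
f[13] = 2×max(11,54) = 2×54 = 108
f[14] = 2×max(12,81) = 2×81 = 162
f[15] = 3×max(12,81) = 3×81 = 243
f[16] = 2×max(14,162) = 2×162 = 324
f[17] = 2×max(15,243) = 2×243 = 486
One optimal split: 3 + 3 + 3 + 3 + 3 + 2; product 3×3×3×3×3×2 = 486.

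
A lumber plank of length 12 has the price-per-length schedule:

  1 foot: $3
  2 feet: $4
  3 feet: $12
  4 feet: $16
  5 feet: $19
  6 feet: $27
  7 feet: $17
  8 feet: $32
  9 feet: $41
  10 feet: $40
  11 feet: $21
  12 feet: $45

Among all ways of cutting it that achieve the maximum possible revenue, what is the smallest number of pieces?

Build r[k] bottom-up: r[k] = max over allowed piece i of (p[i] + r[k−i]).
r[1] = 3
r[2] = 6  (first piece 1, then r[1]=3)
r[3] = 12
r[4] = 16
r[5] = 19  (first piece 1, then r[4]=16)
r[6] = 27
r[7] = 30  (first piece 1, then r[6]=27)
r[8] = 33  (first piece 1, then r[7]=30)
r[9] = 41
r[10] = 44  (first piece 1, then r[9]=41)
r[11] = 47  (first piece 1, then r[10]=44)
r[12] = 54  (first piece 6, then r[6]=27)
Maximum revenue is $54.
Now minimize piece count subject to staying optimal: for each k, pieces[k] = 1 + min over i with p[i]+r[k−i]=r[k] of pieces[k−i].
pieces[9] = 1
pieces[10] = 2
pieces[11] = 3
pieces[12] = 2

2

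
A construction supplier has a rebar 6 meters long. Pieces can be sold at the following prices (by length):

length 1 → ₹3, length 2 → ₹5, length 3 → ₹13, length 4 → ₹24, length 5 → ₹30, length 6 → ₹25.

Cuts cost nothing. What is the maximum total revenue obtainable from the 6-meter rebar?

Let v[k] be the best obtainable value from length k. For each k, try every first piece i and keep the best of price[i] + v[k−i].
v[1] = 3
v[2] = max(3+3, 5+0) = 6
v[3] = max(3+6, 5+3, 13+0) = 13
v[4] = max(3+13, 5+6, 13+3, 24+0) = 24
v[5] = max(3+24, 5+13, 13+6, 24+3, 30+0) = 30
v[6] = max(3+30, 5+24, 13+13, 24+6, 30+3, 25+0) = 33
One optimal cutting: 5 + 1 → ₹30 + ₹3 = ₹33.

33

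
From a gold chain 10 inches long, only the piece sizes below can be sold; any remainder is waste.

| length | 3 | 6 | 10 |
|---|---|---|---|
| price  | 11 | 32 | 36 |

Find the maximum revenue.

43

Consider every possible first cut. best[k] is the best of p[i]+best[k−i] over all sellable i≤k.
best[1] = 0
best[2] = 0
best[3] = 11
best[4] = 11
best[5] = 11
best[6] = max(11+11, 32+0) = 32
best[7] = max(11+11, 32+0) = 32
best[8] = max(11+11, 32+0) = 32
best[9] = max(11+32, 32+11) = 43
best[10] = max(11+32, 32+11, 36+0) = 43
One optimal cutting: pieces 6 + 3 with 1 inch of scrap → $43.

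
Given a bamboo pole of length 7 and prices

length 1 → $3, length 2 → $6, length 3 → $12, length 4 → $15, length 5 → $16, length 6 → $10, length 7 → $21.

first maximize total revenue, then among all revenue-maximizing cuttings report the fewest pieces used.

Consider every possible first cut. r[k] is the best of p[i]+r[k−i] over all sellable i≤k.
r[1] = 3
r[2] = max(3+3, 6+0) = 6
r[3] = max(3+6, 6+3, 12+0) = 12
r[4] = max(3+12, 6+6, 12+3, 15+0) = 15
r[5] = max(3+15, 6+12, 12+6, 15+3, 16+0) = 18
r[6] = max(3+18, 6+15, 12+12, 15+6, 16+3, 10+0) = 24
r[7] = max(3+24, 6+18, 12+15, …, 10+3, 21+0) = 27
Maximum revenue is $27.
Now minimize piece count subject to staying optimal: for each k, pieces[k] = 1 + min over i with p[i]+r[k−i]=r[k] of pieces[k−i].
pieces[4] = 1
pieces[5] = 2
pieces[6] = 2
pieces[7] = 2

2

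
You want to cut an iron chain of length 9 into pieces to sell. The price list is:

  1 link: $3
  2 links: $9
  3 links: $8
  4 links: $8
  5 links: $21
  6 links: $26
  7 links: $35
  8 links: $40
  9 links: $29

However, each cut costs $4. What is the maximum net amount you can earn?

40

Consider every possible first cut. v[k] is the best of p[i]+v[k−i] over all sellable i≤k, charging 4 whenever i<k.
v[1] = 3
v[2] = max(3+3-4, 9+0) = 9
v[3] = max(3+9-4, 9+3-4, 8+0) = 8
v[4] = max(3+8-4, 9+9-4, 8+3-4, 8+0) = 14
v[5] = max(3+14-4, 9+8-4, 8+9-4, 8+3-4, 21+0) = 21
v[6] = max(3+21-4, 9+14-4, 8+8-4, 8+9-4, 21+3-4, 26+0) = 26
v[7] = max(3+26-4, 9+21-4, 8+14-4, …, 26+3-4, 35+0) = 35
v[8] = max(3+35-4, 9+26-4, 8+21-4, …, 35+3-4, 40+0) = 40
v[9] = max(3+40-4, 9+35-4, 8+26-4, …, 40+3-4, 29+0) = 40
One optimal plan: pieces 7 + 2 (1 cut) → $44 − $4 = $40.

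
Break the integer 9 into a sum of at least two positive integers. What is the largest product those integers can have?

Define prod[k] = max over 1≤i<k of i · max(k−i, prod[k−i]); the inner max lets the remainder stay uncut if that's better.
prod[2] = 1·max(1,0) = 1·1 = 1
prod[3] = max(1·2, 2·1) = 2
prod[4] = max(1·3, 2·2, 3·1) = 4
prod[5] = max(1·4, 2·3, 3·2, 4·1) = 6
prod[6] = max(1·6, 2·4, 3·3, 4·2, 5·1) = 9
prod[7] = max(1·9, 2·6, 3·4, 4·3, 5·2, 6·1) = 12
prod[8] = max(1·12, 2·9, 3·6, …, 6·2, 7·1) = 18
prod[9] = max(1·18, 2·12, 3·9, …, 7·2, 8·1) = 27
One optimal split: 3 + 3 + 3; product 3·3·3 = 27.

27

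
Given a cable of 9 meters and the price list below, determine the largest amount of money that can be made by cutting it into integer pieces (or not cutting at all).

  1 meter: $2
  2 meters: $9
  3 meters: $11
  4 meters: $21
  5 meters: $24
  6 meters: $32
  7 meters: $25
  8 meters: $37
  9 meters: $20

45

Consider every possible first cut. R[k] is the best of p[i]+R[k−i] over all sellable i≤k.
R[1] = 2
R[2] = 9
R[3] = 11  (first piece 1, then R[2]=9)
R[4] = 21
R[5] = 24
R[6] = 32
R[7] = 34  (first piece 1, then R[6]=32)
R[8] = 42  (first piece 4, then R[4]=21)
R[9] = 45  (first piece 4, then R[5]=24)
One optimal cutting: 5 + 4 → $24 + $21 = $45.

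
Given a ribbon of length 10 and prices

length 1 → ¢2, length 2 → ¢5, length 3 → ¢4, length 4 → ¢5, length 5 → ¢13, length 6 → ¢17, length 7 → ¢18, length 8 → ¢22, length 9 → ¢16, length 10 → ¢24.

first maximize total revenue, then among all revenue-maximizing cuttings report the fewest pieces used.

2

Build r[k] bottom-up: r[k] = max over allowed piece i of (p[i] + r[k−i]).
r[1] = 2
r[2] = max(2+2, 5+0) = 5
r[3] = max(2+5, 5+2, 4+0) = 7
r[4] = max(2+7, 5+5, 4+2, 5+0) = 10
r[5] = max(2+10, 5+7, 4+5, 5+2, 13+0) = 13
r[6] = max(2+13, 5+10, 4+7, 5+5, 13+2, 17+0) = 17
r[7] = max(2+17, 5+13, 4+10, …, 17+2, 18+0) = 19
r[8] = max(2+19, 5+17, 4+13, …, 18+2, 22+0) = 22
r[9] = max(2+22, 5+19, 4+17, …, 22+2, 16+0) = 24
r[10] = max(2+24, 5+22, 4+19, …, 16+2, 24+0) = 27
Maximum revenue is ¢27.
Now minimize piece count subject to staying optimal: for each k, pieces[k] = 1 + min over i with p[i]+r[k−i]=r[k] of pieces[k−i].
pieces[7] = 2
pieces[8] = 1
pieces[9] = 2
pieces[10] = 2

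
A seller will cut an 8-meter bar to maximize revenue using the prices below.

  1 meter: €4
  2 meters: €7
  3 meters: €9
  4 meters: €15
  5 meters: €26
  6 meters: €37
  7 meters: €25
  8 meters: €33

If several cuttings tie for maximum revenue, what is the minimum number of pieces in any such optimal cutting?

3

Consider every possible first cut. r[k] is the best of p[i]+r[k−i] over all sellable i≤k.
r[1] = 4
r[2] = max(4+4, 7+0) = 8
r[3] = max(4+8, 7+4, 9+0) = 12
r[4] = max(4+12, 7+8, 9+4, 15+0) = 16
r[5] = max(4+16, 7+12, 9+8, 15+4, 26+0) = 26
r[6] = max(4+26, 7+16, 9+12, 15+8, 26+4, 37+0) = 37
r[7] = max(4+37, 7+26, 9+16, …, 37+4, 25+0) = 41
r[8] = max(4+41, 7+37, 9+26, …, 25+4, 33+0) = 45
Maximum revenue is €45.
Now minimize piece count subject to staying optimal: for each k, pieces[k] = 1 + min over i with p[i]+r[k−i]=r[k] of pieces[k−i].
pieces[5] = 1
pieces[6] = 1
pieces[7] = 2
pieces[8] = 3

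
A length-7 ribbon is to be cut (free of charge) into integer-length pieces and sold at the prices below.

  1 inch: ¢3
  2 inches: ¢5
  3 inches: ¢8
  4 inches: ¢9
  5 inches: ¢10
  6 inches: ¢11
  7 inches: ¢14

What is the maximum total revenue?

Build v[k] bottom-up: v[k] = max over allowed piece i of (p[i] + v[k−i]).
v[1] = 3
v[2] = 6  (first piece 1, then v[1]=3)
v[3] = 9  (first piece 1, then v[2]=6)
v[4] = 12  (first piece 1, then v[3]=9)
v[5] = 15  (first piece 1, then v[4]=12)
v[6] = 18  (first piece 1, then v[5]=15)
v[7] = 21  (first piece 1, then v[6]=18)
One optimal cutting: 1 + 1 + 1 + 1 + 1 + 1 + 1 → ¢3 + ¢3 + ¢3 + ¢3 + ¢3 + ¢3 + ¢3 = ¢21.

21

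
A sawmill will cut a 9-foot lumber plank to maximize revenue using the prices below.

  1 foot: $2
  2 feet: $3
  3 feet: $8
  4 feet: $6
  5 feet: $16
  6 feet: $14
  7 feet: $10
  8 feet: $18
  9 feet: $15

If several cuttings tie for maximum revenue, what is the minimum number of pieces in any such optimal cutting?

3

Let r[k] be the best obtainable value from length k. For each k, try every first piece i and keep the best of price[i] + r[k−i].
r[1] = 2
r[2] = max(2+2, 3+0) = 4
r[3] = max(2+4, 3+2, 8+0) = 8
r[4] = max(2+8, 3+4, 8+2, 6+0) = 10
r[5] = max(2+10, 3+8, 8+4, 6+2, 16+0) = 16
r[6] = max(2+16, 3+10, 8+8, 6+4, 16+2, 14+0) = 18
r[7] = max(2+18, 3+16, 8+10, …, 14+2, 10+0) = 20
r[8] = max(2+20, 3+18, 8+16, …, 10+2, 18+0) = 24
r[9] = max(2+24, 3+20, 8+18, …, 18+2, 15+0) = 26
Maximum revenue is $26.
Now minimize piece count subject to staying optimal: for each k, pieces[k] = 1 + min over i with p[i]+r[k−i]=r[k] of pieces[k−i].
pieces[6] = 2
pieces[7] = 3
pieces[8] = 2
pieces[9] = 3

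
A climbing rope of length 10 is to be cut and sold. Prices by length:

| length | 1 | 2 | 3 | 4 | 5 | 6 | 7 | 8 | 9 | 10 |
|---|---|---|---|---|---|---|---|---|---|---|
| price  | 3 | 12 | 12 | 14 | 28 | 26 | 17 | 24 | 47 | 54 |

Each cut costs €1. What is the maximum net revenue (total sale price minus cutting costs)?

56

Consider every possible first cut. r[k] is the best of p[i]+r[k−i] over all sellable i≤k, charging 1 whenever i<k.
r[1] = 3
r[2] = max(3+3-1, 12+0) = 12
r[3] = max(3+12-1, 12+3-1, 12+0) = 14
r[4] = max(3+14-1, 12+12-1, 12+3-1, 14+0) = 23
r[5] = max(3+23-1, 12+14-1, 12+12-1, 14+3-1, 28+0) = 28
r[6] = max(3+28-1, 12+23-1, 12+14-1, 14+12-1, 28+3-1, 26+0) = 34
r[7] = max(3+34-1, 12+28-1, 12+23-1, …, 26+3-1, 17+0) = 39
r[8] = max(3+39-1, 12+34-1, 12+28-1, …, 17+3-1, 24+0) = 45
r[9] = max(3+45-1, 12+39-1, 12+34-1, …, 24+3-1, 47+0) = 50
r[10] = max(3+50-1, 12+45-1, 12+39-1, …, 47+3-1, 54+0) = 56
One optimal plan: pieces 2 + 2 + 2 + 2 + 2 (4 cuts) → €60 − €4 = €56.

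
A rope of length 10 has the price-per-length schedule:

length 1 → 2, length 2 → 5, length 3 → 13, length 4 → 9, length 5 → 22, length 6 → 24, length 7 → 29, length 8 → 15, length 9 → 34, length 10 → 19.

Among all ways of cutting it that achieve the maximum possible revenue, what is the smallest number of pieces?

2

Consider every possible first cut. r[k] is the best of p[i]+r[k−i] over all sellable i≤k.
r[1] = 2
r[2] = max(2+2, 5+0) = 5
r[3] = max(2+5, 5+2, 13+0) = 13
r[4] = max(2+13, 5+5, 13+2, 9+0) = 15
r[5] = max(2+15, 5+13, 13+5, 9+2, 22+0) = 22
r[6] = max(2+22, 5+15, 13+13, 9+5, 22+2, 24+0) = 26
r[7] = max(2+26, 5+22, 13+15, …, 24+2, 29+0) = 29
r[8] = max(2+29, 5+26, 13+22, …, 29+2, 15+0) = 35
r[9] = max(2+35, 5+29, 13+26, …, 15+2, 34+0) = 39
r[10] = max(2+39, 5+35, 13+29, …, 34+2, 19+0) = 44
Maximum revenue is 44.
Now minimize piece count subject to staying optimal: for each k, pieces[k] = 1 + min over i with p[i]+r[k−i]=r[k] of pieces[k−i].
pieces[7] = 1
pieces[8] = 2
pieces[9] = 3
pieces[10] = 2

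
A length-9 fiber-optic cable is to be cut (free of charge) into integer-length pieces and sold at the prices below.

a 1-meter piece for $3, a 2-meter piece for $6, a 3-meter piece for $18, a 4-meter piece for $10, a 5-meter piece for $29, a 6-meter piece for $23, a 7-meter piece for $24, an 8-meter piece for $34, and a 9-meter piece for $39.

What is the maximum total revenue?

Let best[k] be the best obtainable value from length k. For each k, try every first piece i and keep the best of price[i] + best[k−i].
best[1] = 3
best[2] = 6  (first piece 1, then best[1]=3)
best[3] = 18
best[4] = 21  (first piece 1, then best[3]=18)
best[5] = 29
best[6] = 36  (first piece 3, then best[3]=18)
best[7] = 39  (first piece 1, then best[6]=36)
best[8] = 47  (first piece 3, then best[5]=29)
best[9] = 54  (first piece 3, then best[6]=36)
One optimal cutting: 3 + 3 + 3 → $18 + $18 + $18 = $54.

54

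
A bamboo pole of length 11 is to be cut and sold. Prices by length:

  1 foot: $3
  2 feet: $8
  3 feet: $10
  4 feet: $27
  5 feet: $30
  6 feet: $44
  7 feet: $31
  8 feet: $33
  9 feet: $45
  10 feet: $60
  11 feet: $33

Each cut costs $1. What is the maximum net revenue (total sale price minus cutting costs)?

73

Build v[k] bottom-up: v[k] = max over allowed piece i of (p[i] + v[k−i]) − 1 per cut.
v[1] = 3
v[2] = max(3+3-1, 8+0) = 8
v[3] = max(3+8-1, 8+3-1, 10+0) = 10
v[4] = max(3+10-1, 8+8-1, 10+3-1, 27+0) = 27
v[5] = max(3+27-1, 8+10-1, 10+8-1, 27+3-1, 30+0) = 30
v[6] = max(3+30-1, 8+27-1, 10+10-1, 27+8-1, 30+3-1, 44+0) = 44
v[7] = max(3+44-1, 8+30-1, 10+27-1, …, 44+3-1, 31+0) = 46
v[8] = max(3+46-1, 8+44-1, 10+30-1, …, 31+3-1, 33+0) = 53
v[9] = max(3+53-1, 8+46-1, 10+44-1, …, 33+3-1, 45+0) = 56
v[10] = max(3+56-1, 8+53-1, 10+46-1, …, 45+3-1, 60+0) = 70
v[11] = max(3+70-1, 8+56-1, 10+53-1, …, 60+3-1, 33+0) = 73
One optimal plan: pieces 6 + 5 (1 cut) → $74 − $1 = $73.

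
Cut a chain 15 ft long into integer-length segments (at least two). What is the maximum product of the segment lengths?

Fill g[k] for k=2..15: at each k try every first piece i and multiply by the better of (k−i) uncut or g[k−i].
g[2] = 1·max(1,0) = 1·1 = 1
g[3] = max(1·2, 2·1) = 2
g[4] = max(1·3, 2·2, 3·1) = 4
g[5] = max(1·4, 2·3, 3·2, 4·1) = 6
g[6] = max(1·6, 2·4, 3·3, 4·2, 5·1) = 9
g[7] = max(1·9, 2·6, 3·4, 4·3, 5·2, 6·1) = 12
g[8] = max(1·12, 2·9, 3·6, …, 6·2, 7·1) = 18
g[9] = max(1·18, 2·12, 3·9, …, 7·2, 8·1) = 27
g[10] = max(1·27, 2·18, 3·12, …, 8·2, 9·1) = 36
g[11] = max(1·36, 2·27, 3·18, …, 9·2, 10·1) = 54
g[12] = max(1·54, 2·36, 3·27, …, 10·2, 11·1) = 81
g[13] = max(1·81, 2·54, 3·36, …, 11·2, 12·1) = 108
g[14] = max(1·108, 2·81, 3·54, …, 12·2, 13·1) = 162
g[15] = max(1·162, 2·108, 3·81, …, 13·2, 14·1) = 243
One optimal split: 3 + 3 + 3 + 3 + 3; product 3·3·3·3·3 = 243.

243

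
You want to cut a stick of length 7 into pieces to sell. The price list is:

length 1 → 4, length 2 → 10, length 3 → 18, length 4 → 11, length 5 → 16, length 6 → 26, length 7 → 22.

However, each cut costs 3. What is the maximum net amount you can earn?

34

Consider every possible first cut. r[k] is the best of p[i]+r[k−i] over all sellable i≤k, charging 3 whenever i<k.
r[1] = 4
r[2] = max(4+4-3, 10+0) = 10
r[3] = max(4+10-3, 10+4-3, 18+0) = 18
r[4] = max(4+18-3, 10+10-3, 18+4-3, 11+0) = 19
r[5] = max(4+19-3, 10+18-3, 18+10-3, 11+4-3, 16+0) = 25
r[6] = max(4+25-3, 10+19-3, 18+18-3, 11+10-3, 16+4-3, 26+0) = 33
r[7] = max(4+33-3, 10+25-3, 18+19-3, …, 26+4-3, 22+0) = 34
One optimal plan: pieces 3 + 3 + 1 (2 cuts) → 40 − 6 = 34.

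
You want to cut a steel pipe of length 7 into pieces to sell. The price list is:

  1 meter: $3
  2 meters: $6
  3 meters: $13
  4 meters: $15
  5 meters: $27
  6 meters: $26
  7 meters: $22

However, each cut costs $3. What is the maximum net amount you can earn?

Build net[k] bottom-up: net[k] = max over allowed piece i of (p[i] + net[k−i]) − 3 per cut.
net[1] = 3
net[2] = 6
net[3] = 13
net[4] = 15
net[5] = 27
net[6] = 27  (first piece 1, then net[5]=27)
net[7] = 30  (first piece 2, then net[5]=27)
One optimal plan: pieces 5 + 2 (1 cut) → $33 − $3 = $30.

30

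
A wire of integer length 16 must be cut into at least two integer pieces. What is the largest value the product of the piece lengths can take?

324

Let m[k] be the best product for length k (with at least one cut). For each first piece i, the rest contributes max(k−i, m[k−i]).
m[2] = 1×max(1,0) = 1×1 = 1
m[3] = max(1×2, 2×1) = 2
m[4] = max(1×3, 2×2, 3×1) = 4
m[5] = max(1×4, 2×3, 3×2, 4×1) = 6
m[6] = max(1×6, 2×4, 3×3, 4×2, 5×1) = 9
m[7] = max(1×9, 2×6, 3×4, 4×3, 5×2, 6×1) = 12
m[8] = max(1×12, 2×9, 3×6, …, 6×2, 7×1) = 18
m[9] = max(1×18, 2×12, 3×9, …, 7×2, 8×1) = 27
m[10] = max(1×27, 2×18, 3×12, …, 8×2, 9×1) = 36
m[11] = max(1×36, 2×27, 3×18, …, 9×2, 10×1) = 54
m[12] = max(1×54, 2×36, 3×27, …, 10×2, 11×1) = 81
m[13] = max(1×81, 2×54, 3×36, …, 11×2, 12×1) = 108
m[14] = max(1×108, 2×81, 3×54, …, 12×2, 13×1) = 162
m[15] = max(1×162, 2×108, 3×81, …, 13×2, 14×1) = 243
m[16] = max(1×243, 2×162, 3×108, …, 14×2, 15×1) = 324
One optimal split: 3 + 3 + 3 + 3 + 2 + 2; product 3×3×3×3×2×2 = 324.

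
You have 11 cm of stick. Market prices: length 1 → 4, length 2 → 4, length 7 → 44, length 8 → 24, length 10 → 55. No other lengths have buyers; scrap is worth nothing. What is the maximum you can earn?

60

Let f[k] be the best obtainable value from length k. For each k, try every first piece i and keep the best of price[i] + f[k−i].
f[1] = 4
f[2] = max(4+4, 4+0) = 8
f[3] = max(4+8, 4+4) = 12
f[4] = max(4+12, 4+8) = 16
f[5] = max(4+16, 4+12) = 20
f[6] = max(4+20, 4+16) = 24
f[7] = max(4+24, 4+20, 44+0) = 44
f[8] = max(4+44, 4+24, 44+4, 24+0) = 48
f[9] = max(4+48, 4+44, 44+8, 24+4) = 52
f[10] = max(4+52, 4+48, 44+12, 24+8, 55+0) = 56
f[11] = max(4+56, 4+52, 44+16, 24+12, 55+4) = 60
One optimal cutting: 7 + 1 + 1 + 1 + 1 → 60.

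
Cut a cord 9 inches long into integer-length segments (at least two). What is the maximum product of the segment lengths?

27

Define f[k] = max over 1≤i<k of i · max(k−i, f[k−i]); the inner max lets the remainder stay uncut if that's better.
Small cases: f[2]=1, f[3]=2, f[4]=4.
f[5] = 2*max(3,2) = 2*3 = 6
f[6] = 3*max(3,2) = 3*3 = 9
f[7] = 2*max(5,6) = 2*6 = 12
f[8] = 2*max(6,9) = 2*9 = 18
f[9] = 3*max(6,9) = 3*9 = 27
One optimal split: 3 + 3 + 3; product 3*3*3 = 27.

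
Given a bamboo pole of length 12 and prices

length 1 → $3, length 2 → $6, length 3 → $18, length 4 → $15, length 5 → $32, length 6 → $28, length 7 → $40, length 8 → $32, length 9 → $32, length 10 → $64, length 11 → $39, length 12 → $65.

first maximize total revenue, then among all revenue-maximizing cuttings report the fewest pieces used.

Build r[k] bottom-up: r[k] = max over allowed piece i of (p[i] + r[k−i]).
r[1] = 3
r[2] = 6  (first piece 1, then r[1]=3)
r[3] = 18
r[4] = 21  (first piece 1, then r[3]=18)
r[5] = 32
r[6] = 36  (first piece 3, then r[3]=18)
r[7] = 40
r[8] = 50  (first piece 3, then r[5]=32)
r[9] = 54  (first piece 3, then r[6]=36)
r[10] = 64  (first piece 5, then r[5]=32)
r[11] = 68  (first piece 3, then r[8]=50)
r[12] = 72  (first piece 3, then r[9]=54)
Maximum revenue is $72.
Now minimize piece count subject to staying optimal: for each k, pieces[k] = 1 + min over i with p[i]+r[k−i]=r[k] of pieces[k−i].
pieces[9] = 3
pieces[10] = 1
pieces[11] = 3
pieces[12] = 2

2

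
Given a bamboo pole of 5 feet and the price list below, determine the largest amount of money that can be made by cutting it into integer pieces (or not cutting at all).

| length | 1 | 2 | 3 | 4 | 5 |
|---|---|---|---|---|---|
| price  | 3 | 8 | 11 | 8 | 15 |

19

Consider every possible first cut. best[k] is the best of p[i]+best[k−i] over all sellable i≤k.
best[1] = 3
best[2] = 8
best[3] = 11  (first piece 1, then best[2]=8)
best[4] = 16  (first piece 2, then best[2]=8)
best[5] = 19  (first piece 1, then best[4]=16)
One optimal cutting: 2 + 2 + 1 → $8 + $8 + $3 = $19.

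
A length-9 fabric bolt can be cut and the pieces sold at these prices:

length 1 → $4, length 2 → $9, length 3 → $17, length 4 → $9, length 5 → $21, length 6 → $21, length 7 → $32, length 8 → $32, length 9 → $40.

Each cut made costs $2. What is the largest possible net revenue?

Build r[k] bottom-up: r[k] = max over allowed piece i of (p[i] + r[k−i]) − 2 per cut.
r[1] = 4
r[2] = 9
r[3] = 17
r[4] = 19  (first piece 1, then r[3]=17)
r[5] = 24  (first piece 2, then r[3]=17)
r[6] = 32  (first piece 3, then r[3]=17)
r[7] = 34  (first piece 1, then r[6]=32)
r[8] = 39  (first piece 2, then r[6]=32)
r[9] = 47  (first piece 3, then r[6]=32)
One optimal plan: pieces 3 + 3 + 3 (2 cuts) → $51 − $4 = $47.

47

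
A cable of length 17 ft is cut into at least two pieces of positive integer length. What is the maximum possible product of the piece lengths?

Define m[k] = max over 1≤i<k of i · max(k−i, m[k−i]); the inner max lets the remainder stay uncut if that's better.
m[2] = 1*max(1,0) = 1*1 = 1
m[3] = 1*max(2,1) = 1*2 = 2
m[4] = 2*max(2,1) = 2*2 = 4
m[5] = 2*max(3,2) = 2*3 = 6
m[6] = 3*max(3,2) = 3*3 = 9
m[7] = 2*max(5,6) = 2*6 = 12
m[8] = 2*max(6,9) = 2*9 = 18
m[9] = 3*max(6,9) = 3*9 = 27
m[10] = 2*max(8,18) = 2*18 = 36
m[11] = 2*max(9,27) = 2*27 = 54
m[12] = 3*max(9,27) = 3*27 = 81
m[13] = 2*max(11,54) = 2*54 = 108
m[14] = 2*max(12,81) = 2*81 = 162
m[15] = 3*max(12,81) = 3*81 = 243
m[16] = 2*max(14,162) = 2*162 = 324
m[17] = 2*max(15,243) = 2*243 = 486
One optimal split: 3 + 3 + 3 + 3 + 3 + 2; product 3*3*3*3*3*2 = 486.

486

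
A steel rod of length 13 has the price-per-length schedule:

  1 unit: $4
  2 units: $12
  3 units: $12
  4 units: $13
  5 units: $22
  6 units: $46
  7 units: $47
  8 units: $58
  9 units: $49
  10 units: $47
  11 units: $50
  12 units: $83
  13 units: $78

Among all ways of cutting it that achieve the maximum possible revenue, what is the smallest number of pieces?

3

Let r[k] be the best obtainable value from length k. For each k, try every first piece i and keep the best of price[i] + r[k−i].
r[1] = 4
r[2] = max(4+4, 12+0) = 12
r[3] = max(4+12, 12+4, 12+0) = 16
r[4] = max(4+16, 12+12, 12+4, 13+0) = 24
r[5] = max(4+24, 12+16, 12+12, 13+4, 22+0) = 28
r[6] = max(4+28, 12+24, 12+16, 13+12, 22+4, 46+0) = 46
r[7] = max(4+46, 12+28, 12+24, …, 46+4, 47+0) = 50
r[8] = max(4+50, 12+46, 12+28, …, 47+4, 58+0) = 58
r[9] = max(4+58, 12+50, 12+46, …, 58+4, 49+0) = 62
r[10] = max(4+62, 12+58, 12+50, …, 49+4, 47+0) = 70
r[11] = max(4+70, 12+62, 12+58, …, 47+4, 50+0) = 74
r[12] = max(4+74, 12+70, 12+62, …, 50+4, 83+0) = 92
r[13] = max(4+92, 12+74, 12+70, …, 83+4, 78+0) = 96
Maximum revenue is $96.
Now minimize piece count subject to staying optimal: for each k, pieces[k] = 1 + min over i with p[i]+r[k−i]=r[k] of pieces[k−i].
pieces[10] = 2
pieces[11] = 3
pieces[12] = 2
pieces[13] = 3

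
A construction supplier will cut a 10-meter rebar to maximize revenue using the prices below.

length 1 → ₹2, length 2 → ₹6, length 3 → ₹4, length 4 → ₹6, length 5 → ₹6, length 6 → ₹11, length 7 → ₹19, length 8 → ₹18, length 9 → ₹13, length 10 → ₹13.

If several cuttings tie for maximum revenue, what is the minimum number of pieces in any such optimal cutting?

Let r[k] be the best obtainable value from length k. For each k, try every first piece i and keep the best of price[i] + r[k−i].
r[1] = 2
r[2] = 6
r[3] = 8  (first piece 1, then r[2]=6)
r[4] = 12  (first piece 2, then r[2]=6)
r[5] = 14  (first piece 1, then r[4]=12)
r[6] = 18  (first piece 2, then r[4]=12)
r[7] = 20  (first piece 1, then r[6]=18)
r[8] = 24  (first piece 2, then r[6]=18)
r[9] = 26  (first piece 1, then r[8]=24)
r[10] = 30  (first piece 2, then r[8]=24)
Maximum revenue is ₹30.
Now minimize piece count subject to staying optimal: for each k, pieces[k] = 1 + min over i with p[i]+r[k−i]=r[k] of pieces[k−i].
pieces[7] = 4
pieces[8] = 4
pieces[9] = 5
pieces[10] = 5

5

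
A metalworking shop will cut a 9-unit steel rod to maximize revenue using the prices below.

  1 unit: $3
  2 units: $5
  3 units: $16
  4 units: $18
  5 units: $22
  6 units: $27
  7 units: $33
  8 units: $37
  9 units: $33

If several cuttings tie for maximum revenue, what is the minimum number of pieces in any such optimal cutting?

3

Build r[k] bottom-up: r[k] = max over allowed piece i of (p[i] + r[k−i]).
r[1] = 3
r[2] = 6  (first piece 1, then r[1]=3)
r[3] = 16
r[4] = 19  (first piece 1, then r[3]=16)
r[5] = 22  (first piece 1, then r[4]=19)
r[6] = 32  (first piece 3, then r[3]=16)
r[7] = 35  (first piece 1, then r[6]=32)
r[8] = 38  (first piece 1, then r[7]=35)
r[9] = 48  (first piece 3, then r[6]=32)
Maximum revenue is $48.
Now minimize piece count subject to staying optimal: for each k, pieces[k] = 1 + min over i with p[i]+r[k−i]=r[k] of pieces[k−i].
pieces[6] = 2
pieces[7] = 3
pieces[8] = 2
pieces[9] = 3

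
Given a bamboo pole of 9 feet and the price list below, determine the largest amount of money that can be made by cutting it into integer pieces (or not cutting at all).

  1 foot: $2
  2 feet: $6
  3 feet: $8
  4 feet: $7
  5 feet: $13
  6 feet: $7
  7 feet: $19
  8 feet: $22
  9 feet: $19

Consider every possible first cut. v[k] is the best of p[i]+v[k−i] over all sellable i≤k.
v[1] = 2
v[2] = max(2+2, 6+0) = 6
v[3] = max(2+6, 6+2, 8+0) = 8
v[4] = max(2+8, 6+6, 8+2, 7+0) = 12
v[5] = max(2+12, 6+8, 8+6, 7+2, 13+0) = 14
v[6] = max(2+14, 6+12, 8+8, 7+6, 13+2, 7+0) = 18
v[7] = max(2+18, 6+14, 8+12, …, 7+2, 19+0) = 20
v[8] = max(2+20, 6+18, 8+14, …, 19+2, 22+0) = 24
v[9] = max(2+24, 6+20, 8+18, …, 22+2, 19+0) = 26
One optimal cutting: 2 + 2 + 2 + 2 + 1 → $6 + $6 + $6 + $6 + $2 = $26.

26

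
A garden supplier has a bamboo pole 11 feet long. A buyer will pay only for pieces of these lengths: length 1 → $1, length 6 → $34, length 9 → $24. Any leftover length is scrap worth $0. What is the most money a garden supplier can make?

Consider every possible first cut. f[k] is the best of p[i]+f[k−i] over all sellable i≤k.
f[1] = 1
f[2] = 2  (first piece 1, then f[1]=1)
f[3] = 3  (first piece 1, then f[2]=2)
f[4] = 4  (first piece 1, then f[3]=3)
f[5] = 5  (first piece 1, then f[4]=4)
f[6] = max(1+5, 34+0) = 34
f[7] = max(1+34, 34+1) = 35
f[8] = max(1+35, 34+2) = 36
f[9] = max(1+36, 34+3, 24+0) = 37
f[10] = max(1+37, 34+4, 24+1) = 38
f[11] = max(1+38, 34+5, 24+2) = 39
One optimal cutting: 6 + 1 + 1 + 1 + 1 + 1 → $39.

39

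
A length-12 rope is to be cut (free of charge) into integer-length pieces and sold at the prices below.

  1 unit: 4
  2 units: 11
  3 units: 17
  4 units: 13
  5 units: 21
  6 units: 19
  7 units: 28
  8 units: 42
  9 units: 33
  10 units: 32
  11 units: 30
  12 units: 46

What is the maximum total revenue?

Let r[k] be the best obtainable value from length k. For each k, try every first piece i and keep the best of price[i] + r[k−i].
r[1] = 4
r[2] = 11
r[3] = 17
r[4] = 22  (first piece 2, then r[2]=11)
r[5] = 28  (first piece 2, then r[3]=17)
r[6] = 34  (first piece 3, then r[3]=17)
r[7] = 39  (first piece 2, then r[5]=28)
r[8] = 45  (first piece 2, then r[6]=34)
r[9] = 51  (first piece 3, then r[6]=34)
r[10] = 56  (first piece 2, then r[8]=45)
r[11] = 62  (first piece 2, then r[9]=51)
r[12] = 68  (first piece 3, then r[9]=51)
One optimal cutting: 3 + 3 + 3 + 3 → 17 + 17 + 17 + 17 = 68.

68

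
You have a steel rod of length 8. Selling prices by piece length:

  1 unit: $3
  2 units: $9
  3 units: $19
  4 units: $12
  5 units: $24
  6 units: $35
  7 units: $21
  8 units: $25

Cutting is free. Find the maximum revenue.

47

Consider every possible first cut. best[k] is the best of p[i]+best[k−i] over all sellable i≤k.
best[1] = 3
best[2] = max(3+3, 9+0) = 9
best[3] = max(3+9, 9+3, 19+0) = 19
best[4] = max(3+19, 9+9, 19+3, 12+0) = 22
best[5] = max(3+22, 9+19, 19+9, 12+3, 24+0) = 28
best[6] = max(3+28, 9+22, 19+19, 12+9, 24+3, 35+0) = 38
best[7] = max(3+38, 9+28, 19+22, …, 35+3, 21+0) = 41
best[8] = max(3+41, 9+38, 19+28, …, 21+3, 25+0) = 47
One optimal cutting: 3 + 3 + 2 → $19 + $19 + $9 = $47.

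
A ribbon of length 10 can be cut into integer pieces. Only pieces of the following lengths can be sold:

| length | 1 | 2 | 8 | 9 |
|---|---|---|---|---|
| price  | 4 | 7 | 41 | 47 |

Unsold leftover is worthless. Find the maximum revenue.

51

Consider every possible first cut. r[k] is the best of p[i]+r[k−i] over all sellable i≤k.
r[1] = 4
r[2] = max(4+4, 7+0) = 8
r[3] = max(4+8, 7+4) = 12
r[4] = max(4+12, 7+8) = 16
r[5] = max(4+16, 7+12) = 20
r[6] = max(4+20, 7+16) = 24
r[7] = max(4+24, 7+20) = 28
r[8] = max(4+28, 7+24, 41+0) = 41
r[9] = max(4+41, 7+28, 41+4, 47+0) = 47
r[10] = max(4+47, 7+41, 41+8, 47+4) = 51
One optimal cutting: 9 + 1 → ¢51.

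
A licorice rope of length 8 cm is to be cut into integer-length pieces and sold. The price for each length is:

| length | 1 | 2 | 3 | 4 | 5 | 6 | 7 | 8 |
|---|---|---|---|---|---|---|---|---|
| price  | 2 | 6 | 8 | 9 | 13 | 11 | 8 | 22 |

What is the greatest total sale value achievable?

24

Consider every possible first cut. v[k] is the best of p[i]+v[k−i] over all sellable i≤k.
v[1] = 2
v[2] = max(2+2, 6+0) = 6
v[3] = max(2+6, 6+2, 8+0) = 8
v[4] = max(2+8, 6+6, 8+2, 9+0) = 12
v[5] = max(2+12, 6+8, 8+6, 9+2, 13+0) = 14
v[6] = max(2+14, 6+12, 8+8, 9+6, 13+2, 11+0) = 18
v[7] = max(2+18, 6+14, 8+12, …, 11+2, 8+0) = 20
v[8] = max(2+20, 6+18, 8+14, …, 8+2, 22+0) = 24
One optimal cutting: 2 + 2 + 2 + 2 → ¢6 + ¢6 + ¢6 + ¢6 = ¢24.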